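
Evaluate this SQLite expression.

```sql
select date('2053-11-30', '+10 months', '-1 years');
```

Adding +10 months to 2053-11-30 gives 2054-09-30.
Adding -1 year to 2054-09-30 gives 2053-09-30.

2053-09-30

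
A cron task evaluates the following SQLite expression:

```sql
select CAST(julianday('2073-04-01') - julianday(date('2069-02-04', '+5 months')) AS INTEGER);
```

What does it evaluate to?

Adding +5 months to 2069-02-04 gives 2069-07-04.
27 days remain in July 2069 after the 4th (31 − 4).
Full months from August 2069 through March 2073 contribute their day counts.
Then 1 day into April 2073.
Total: 27 + 31 + 30 + 31 + 30 + 31 + 31 + 28 + 31 + 30 + 31 + 30 + 31 + 31 + 30 + 31 + 30 + 31 + 31 + 28 + 31 + 30 + 31 + 30 + 31 + 31 + 30 + 31 + 30 + 31 + 31 + 29 + 31 + 30 + 31 + 30 + 31 + 31 + 30 + 31 + 30 + 31 + 31 + 28 + 31 + 1 = 1367.

1367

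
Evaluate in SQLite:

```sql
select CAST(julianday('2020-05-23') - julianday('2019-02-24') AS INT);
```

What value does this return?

454

4 days remain in February 2019 after the 24th (28 − 24).
Full months from March 2019 through April 2020 contribute their day counts.
Then 23 days into May 2020.
Total: 4 + 31 + 30 + 31 + 30 + 31 + 31 + 30 + 31 + 30 + 31 + 31 + 29 + 31 + 30 + 23 = 454.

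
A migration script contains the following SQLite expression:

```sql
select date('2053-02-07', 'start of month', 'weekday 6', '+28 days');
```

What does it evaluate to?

`start of month` rewinds 2053-02-07 to 2053-02-01.
`weekday 6` advances to the next Saturday; 2053-02-01 is already a Saturday, so it stays at 2053-02-01.
February 2053 has 28 days; 27 remain after the 1st, so 28 days reach 2053-03-01.

2053-03-01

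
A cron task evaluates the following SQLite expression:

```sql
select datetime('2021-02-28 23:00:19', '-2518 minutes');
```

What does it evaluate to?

2518 minutes = 41h 58m; -2518 minutes from 2021-02-28 23:00:19 is 2021-02-27 05:02:19 (crosses midnight).

2021-02-27 05:02:19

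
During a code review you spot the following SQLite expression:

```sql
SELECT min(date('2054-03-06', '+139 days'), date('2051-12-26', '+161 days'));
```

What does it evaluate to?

date('2054-03-06', '+139 days') → 2054-07-23.
date('2051-12-26', '+161 days') → 2052-06-04.
Earlier of the two is 2052-06-04.

2052-06-04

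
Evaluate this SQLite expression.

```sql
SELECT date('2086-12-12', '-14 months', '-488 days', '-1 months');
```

Adding -14 months to 2086-12-12 gives 2085-10-12.
Applying '-488 days' to 2085-10-12: counting 488 days back gives 2084-06-11.
Adding -1 month to 2084-06-11 gives 2084-05-11.

2084-05-11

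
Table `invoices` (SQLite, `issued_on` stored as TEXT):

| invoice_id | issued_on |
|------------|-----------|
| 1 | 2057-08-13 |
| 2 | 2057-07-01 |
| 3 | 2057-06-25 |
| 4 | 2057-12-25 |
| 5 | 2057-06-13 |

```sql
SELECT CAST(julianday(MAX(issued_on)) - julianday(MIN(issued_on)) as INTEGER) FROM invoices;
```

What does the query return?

195

MIN = 2057-06-13, MAX = 2057-12-25.
17 days remain in June 2057 after the 13th (30 − 13).
July 2057: 31 days.
August 2057: 31 days.
September 2057: 30 days.
October 2057: 31 days.
November 2057: 30 days.
Then 25 days into December 2057.
Total: 17 + 31 + 31 + 30 + 31 + 30 + 25 = 195.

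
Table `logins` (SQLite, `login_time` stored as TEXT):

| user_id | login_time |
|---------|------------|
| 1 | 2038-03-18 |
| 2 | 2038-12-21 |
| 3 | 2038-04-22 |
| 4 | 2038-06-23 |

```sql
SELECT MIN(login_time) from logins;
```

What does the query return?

MIN over {2038-03-18, 2038-04-22, 2038-06-23, 2038-12-21}.

2038-03-18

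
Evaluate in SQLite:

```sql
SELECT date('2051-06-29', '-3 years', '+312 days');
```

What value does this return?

Adding -3 years to 2051-06-29 gives 2048-06-29.
Applying '+312 days' to 2048-06-29: counting 312 days forward gives 2049-05-07.

2049-05-07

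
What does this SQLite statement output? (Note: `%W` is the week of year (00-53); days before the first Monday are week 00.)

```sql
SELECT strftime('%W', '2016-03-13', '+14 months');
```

19

First apply '+14 months': 2016-03-13 → 2017-05-13.
2017-05-13 is a Saturday. SQLite's %W counts Mondays since the year started; the result is 19.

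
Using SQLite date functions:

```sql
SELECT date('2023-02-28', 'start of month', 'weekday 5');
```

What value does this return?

2023-02-03

`start of month` rewinds 2023-02-28 to 2023-02-01.
`weekday 5` advances to the next Friday; 2023-02-01 is a Wednesday, so it moves forward to 2023-02-03.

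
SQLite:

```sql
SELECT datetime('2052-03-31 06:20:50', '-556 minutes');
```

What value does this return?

556 minutes = 9h 16m; -556 minutes from 2052-03-31 06:20:50 is 2052-03-30 21:04:50 (crosses midnight).

2052-03-30 21:04:50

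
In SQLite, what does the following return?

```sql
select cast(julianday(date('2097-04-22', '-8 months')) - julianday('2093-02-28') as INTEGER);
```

1271

Adding -8 months to 2097-04-22 gives 2096-08-22.
0 days remain in February 2093 after the 28th (28 − 28).
Full months from March 2093 through July 2096 contribute their day counts.
Then 22 days into August 2096.
Total: 0 + 31 + 30 + 31 + 30 + 31 + 31 + 30 + 31 + 30 + 31 + 31 + 28 + 31 + 30 + 31 + 30 + 31 + 31 + 30 + 31 + 30 + 31 + 31 + 28 + 31 + 30 + 31 + 30 + 31 + 31 + 30 + 31 + 30 + 31 + 31 + 29 + 31 + 30 + 31 + 30 + 31 + 22 = 1271.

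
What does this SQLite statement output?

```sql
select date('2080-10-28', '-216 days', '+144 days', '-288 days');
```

Applying '-216 days' to 2080-10-28: counting 216 days back gives 2080-03-26.
Applying '+144 days' to 2080-03-26: counting 144 days forward gives 2080-08-17.
Applying '-288 days' to 2080-08-17: counting 288 days back gives 2079-11-03.

2079-11-03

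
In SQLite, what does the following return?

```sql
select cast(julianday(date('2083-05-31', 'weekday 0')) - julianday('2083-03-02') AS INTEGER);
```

96

`weekday 0` advances to the next Sunday; 2083-05-31 is a Monday, so it moves forward to 2083-06-06.
29 days remain in March 2083 after the 2nd (31 − 2).
April 2083: 30 days.
May 2083: 31 days.
Then 6 days into June 2083.
Total: 29 + 30 + 31 + 6 = 96.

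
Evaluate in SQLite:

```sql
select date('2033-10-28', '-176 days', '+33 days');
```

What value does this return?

2033-06-07

Applying '-176 days' to 2033-10-28: counting 176 days back gives 2033-05-05.
May 2033 has 31 days; 26 remain after the 5th, so 27 days reach 2033-06-01.
Advancing 6 more days within June lands on 2033-06-07.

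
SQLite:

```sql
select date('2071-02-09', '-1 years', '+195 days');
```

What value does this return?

Adding -1 year to 2071-02-09 gives 2070-02-09.
Applying '+195 days' to 2070-02-09: counting 195 days forward gives 2070-08-23.

2070-08-23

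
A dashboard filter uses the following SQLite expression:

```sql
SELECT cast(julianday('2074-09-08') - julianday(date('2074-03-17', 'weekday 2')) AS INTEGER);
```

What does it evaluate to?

`weekday 2` advances to the next Tuesday; 2074-03-17 is a Saturday, so it moves forward to 2074-03-20.
11 days remain in March 2074 after the 20th (31 − 20).
April 2074: 30 days.
May 2074: 31 days.
June 2074: 30 days.
July 2074: 31 days.
August 2074: 31 days.
Then 8 days into September 2074.
Total: 11 + 30 + 31 + 30 + 31 + 31 + 8 = 172.

172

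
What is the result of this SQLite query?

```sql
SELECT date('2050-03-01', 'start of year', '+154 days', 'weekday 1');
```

`start of year` rewinds 2050-03-01 to 2050-01-01.
Applying '+154 days' to 2050-01-01: counting 154 days forward gives 2050-06-04.
`weekday 1` advances to the next Monday; 2050-06-04 is a Saturday, so it moves forward to 2050-06-06.

2050-06-06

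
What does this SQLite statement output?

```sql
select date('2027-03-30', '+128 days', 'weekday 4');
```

Applying '+128 days' to 2027-03-30: counting 128 days forward gives 2027-08-05.
`weekday 4` advances to the next Thursday; 2027-08-05 is already a Thursday, so it stays at 2027-08-05.

2027-08-05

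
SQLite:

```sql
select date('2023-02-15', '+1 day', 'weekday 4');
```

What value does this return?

Advancing 1 more day within February lands on 2023-02-16.
`weekday 4` advances to the next Thursday; 2023-02-16 is already a Thursday, so it stays at 2023-02-16.

2023-02-16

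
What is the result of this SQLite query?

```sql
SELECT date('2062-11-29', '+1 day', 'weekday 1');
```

Advancing 1 more day within November lands on 2062-11-30.
`weekday 1` advances to the next Monday; 2062-11-30 is a Thursday, so it moves forward to 2062-12-04.

2062-12-04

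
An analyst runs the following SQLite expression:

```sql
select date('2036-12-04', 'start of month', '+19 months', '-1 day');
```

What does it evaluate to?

`start of month` rewinds 2036-12-04 to 2036-12-01.
Adding +19 months to 2036-12-01 gives 2038-07-01.
Going back 1 day from 2038-07-01 reaches 2038-06-30 (last day of June, 30 days).

2038-06-30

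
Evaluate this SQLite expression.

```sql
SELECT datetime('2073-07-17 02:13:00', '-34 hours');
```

-34 hours from 2073-07-17 02:13:00 is 2073-07-15 16:13:00 (crosses midnight).

2073-07-15 16:13:00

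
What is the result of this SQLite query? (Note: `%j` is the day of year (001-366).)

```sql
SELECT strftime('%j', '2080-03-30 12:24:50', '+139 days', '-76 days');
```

153

First apply '+139 days', '-76 days': 2080-03-30 12:24:50 → 2080-06-01 12:24:50.
Day-of-year for 2080-06-01: days since 2080-01-01 inclusive = 153, zero-padded to 153.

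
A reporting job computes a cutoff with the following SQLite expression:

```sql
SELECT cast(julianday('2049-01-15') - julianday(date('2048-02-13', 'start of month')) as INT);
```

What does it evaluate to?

349

`start of month` rewinds 2048-02-13 to 2048-02-01.
28 days remain in February 2048 after the 1st (29 − 1).
Full months from March 2048 through December 2048 contribute their day counts.
Then 15 days into January 2049.
Total: 28 + 31 + 30 + 31 + 30 + 31 + 31 + 30 + 31 + 30 + 31 + 15 = 349.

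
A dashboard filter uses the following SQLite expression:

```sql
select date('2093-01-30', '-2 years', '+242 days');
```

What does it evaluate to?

Adding -2 years to 2093-01-30 gives 2091-01-30.
Applying '+242 days' to 2091-01-30: counting 242 days forward gives 2091-09-29.

2091-09-29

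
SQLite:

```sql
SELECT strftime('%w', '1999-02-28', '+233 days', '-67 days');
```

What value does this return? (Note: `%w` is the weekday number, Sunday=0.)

First apply '+233 days', '-67 days': 1999-02-28 → 1999-08-13.
1999-08-13 is a Friday; with Sunday=0 that is 5.

5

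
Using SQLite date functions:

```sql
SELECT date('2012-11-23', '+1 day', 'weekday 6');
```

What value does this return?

Advancing 1 more day within November lands on 2012-11-24.
`weekday 6` advances to the next Saturday; 2012-11-24 is already a Saturday, so it stays at 2012-11-24.

2012-11-24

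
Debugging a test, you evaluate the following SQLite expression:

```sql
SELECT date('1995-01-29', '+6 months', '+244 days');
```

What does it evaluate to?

1996-03-29

Adding +6 months to 1995-01-29 gives 1995-07-29.
Applying '+244 days' to 1995-07-29: counting 244 days forward gives 1996-03-29.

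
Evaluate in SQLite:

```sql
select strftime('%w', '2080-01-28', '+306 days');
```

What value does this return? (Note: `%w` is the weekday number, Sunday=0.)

First apply '+306 days': 2080-01-28 → 2080-11-29.
2080-11-29 is a Friday; with Sunday=0 that is 5.

5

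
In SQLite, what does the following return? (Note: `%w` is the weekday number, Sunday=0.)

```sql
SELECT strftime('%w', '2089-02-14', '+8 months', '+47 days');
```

3

First apply '+8 months', '+47 days': 2089-02-14 → 2089-11-30.
2089-11-30 is a Wednesday; with Sunday=0 that is 3.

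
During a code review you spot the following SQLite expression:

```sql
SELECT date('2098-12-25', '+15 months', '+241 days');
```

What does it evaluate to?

2100-11-21

Adding +15 months to 2098-12-25 gives 2100-03-25.
Applying '+241 days' to 2100-03-25: counting 241 days forward gives 2100-11-21.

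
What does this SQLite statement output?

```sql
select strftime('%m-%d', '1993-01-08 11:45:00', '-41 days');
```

11-28

First apply '-41 days': 1993-01-08 11:45:00 → 1992-11-28 11:45:00.
`%m-%d` extracts the month-day: 11-28.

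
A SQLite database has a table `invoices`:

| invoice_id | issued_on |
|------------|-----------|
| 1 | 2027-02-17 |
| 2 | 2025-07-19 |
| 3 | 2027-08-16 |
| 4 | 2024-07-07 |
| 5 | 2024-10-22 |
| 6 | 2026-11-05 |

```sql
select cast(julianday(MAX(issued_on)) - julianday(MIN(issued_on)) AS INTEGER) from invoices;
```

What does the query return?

MIN = 2024-07-07, MAX = 2027-08-16.
24 days remain in July 2024 after the 7th (31 − 7).
Full months from August 2024 through July 2027 contribute their day counts.
Then 16 days into August 2027.
Total: 24 + 31 + 30 + 31 + 30 + 31 + 31 + 28 + 31 + 30 + 31 + 30 + 31 + 31 + 30 + 31 + 30 + 31 + 31 + 28 + 31 + 30 + 31 + 30 + 31 + 31 + 30 + 31 + 30 + 31 + 31 + 28 + 31 + 30 + 31 + 30 + 31 + 16 = 1135.

1135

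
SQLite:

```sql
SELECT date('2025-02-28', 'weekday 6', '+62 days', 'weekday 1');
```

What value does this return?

2025-05-05

`weekday 6` advances to the next Saturday; 2025-02-28 is a Friday, so it moves forward to 2025-03-01.
Applying '+62 days' to 2025-03-01: counting 62 days forward gives 2025-05-02.
`weekday 1` advances to the next Monday; 2025-05-02 is a Friday, so it moves forward to 2025-05-05.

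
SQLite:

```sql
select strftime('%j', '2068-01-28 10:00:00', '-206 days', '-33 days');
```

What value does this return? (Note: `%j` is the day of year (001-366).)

First apply '-206 days', '-33 days': 2068-01-28 10:00:00 → 2067-06-03 10:00:00.
Day-of-year for 2067-06-03: days since 2067-01-01 inclusive = 154, zero-padded to 154.

154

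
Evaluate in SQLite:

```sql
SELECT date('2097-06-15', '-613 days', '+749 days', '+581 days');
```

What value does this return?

Applying '-613 days' to 2097-06-15: counting 613 days back gives 2095-10-11.
Applying '+749 days' to 2095-10-11: counting 749 days forward gives 2097-10-29.
Applying '+581 days' to 2097-10-29: counting 581 days forward gives 2099-06-02.

2099-06-02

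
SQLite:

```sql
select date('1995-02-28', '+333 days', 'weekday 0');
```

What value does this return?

Applying '+333 days' to 1995-02-28: counting 333 days forward gives 1996-01-27.
`weekday 0` advances to the next Sunday; 1996-01-27 is a Saturday, so it moves forward to 1996-01-28.

1996-01-28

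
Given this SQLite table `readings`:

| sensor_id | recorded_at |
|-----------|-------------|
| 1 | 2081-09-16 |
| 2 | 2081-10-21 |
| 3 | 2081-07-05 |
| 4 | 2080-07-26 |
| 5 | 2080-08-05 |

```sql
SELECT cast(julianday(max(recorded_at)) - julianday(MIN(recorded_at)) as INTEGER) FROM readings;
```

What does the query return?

452

MIN = 2080-07-26, MAX = 2081-10-21.
5 days remain in July 2080 after the 26th (31 − 26).
Full months from August 2080 through September 2081 contribute their day counts.
Then 21 days into October 2081.
Total: 5 + 31 + 30 + 31 + 30 + 31 + 31 + 28 + 31 + 30 + 31 + 30 + 31 + 31 + 30 + 21 = 452.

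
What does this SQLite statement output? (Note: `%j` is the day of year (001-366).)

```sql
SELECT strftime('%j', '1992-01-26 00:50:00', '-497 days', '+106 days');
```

365

First apply '-497 days', '+106 days': 1992-01-26 00:50:00 → 1990-12-31 00:50:00.
Day-of-year for 1990-12-31: days since 1990-01-01 inclusive = 365, zero-padded to 365.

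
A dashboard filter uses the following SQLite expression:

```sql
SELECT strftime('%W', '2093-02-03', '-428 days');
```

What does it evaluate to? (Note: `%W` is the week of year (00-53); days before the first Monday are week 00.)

First apply '-428 days': 2093-02-03 → 2091-12-03.
2091-12-03 is a Monday. SQLite's %W counts Mondays since the year started; the result is 49.

49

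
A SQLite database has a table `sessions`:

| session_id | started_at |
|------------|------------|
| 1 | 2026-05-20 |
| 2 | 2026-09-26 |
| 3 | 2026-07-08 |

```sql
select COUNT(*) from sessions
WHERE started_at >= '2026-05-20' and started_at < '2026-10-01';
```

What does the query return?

3

Rows in [2026-05-20, 2026-10-01): 2026-05-20, 2026-09-26, 2026-07-08 → 3 rows.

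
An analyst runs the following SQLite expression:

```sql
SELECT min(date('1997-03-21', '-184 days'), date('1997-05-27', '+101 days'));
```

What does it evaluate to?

1996-09-18

date('1997-03-21', '-184 days') → 1996-09-18.
date('1997-05-27', '+101 days') → 1997-09-05.
Earlier of the two is 1996-09-18.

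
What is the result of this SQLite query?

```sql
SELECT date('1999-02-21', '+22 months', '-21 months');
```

Adding +22 months to 1999-02-21 gives 2000-12-21.
Adding -21 months to 2000-12-21 gives 1999-03-21.

1999-03-21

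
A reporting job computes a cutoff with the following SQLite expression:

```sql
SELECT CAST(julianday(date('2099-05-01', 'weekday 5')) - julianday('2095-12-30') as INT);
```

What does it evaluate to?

`weekday 5` advances to the next Friday; 2099-05-01 is already a Friday, so it stays at 2099-05-01.
1 day remains in December 2095 after the 30th (31 − 30).
Full months from January 2096 through April 2099 contribute their day counts.
Then 1 day into May 2099.
Total: 1 + 31 + 29 + 31 + 30 + 31 + 30 + 31 + 31 + 30 + 31 + 30 + 31 + 31 + 28 + 31 + 30 + 31 + 30 + 31 + 31 + 30 + 31 + 30 + 31 + 31 + 28 + 31 + 30 + 31 + 30 + 31 + 31 + 30 + 31 + 30 + 31 + 31 + 28 + 31 + 30 + 1 = 1218.

1218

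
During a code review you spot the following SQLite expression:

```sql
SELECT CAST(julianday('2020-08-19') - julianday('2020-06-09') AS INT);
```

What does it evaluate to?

71

21 days remain in June 2020 after the 9th (30 − 9).
July 2020: 31 days.
Then 19 days into August 2020.
Total: 21 + 31 + 19 = 71.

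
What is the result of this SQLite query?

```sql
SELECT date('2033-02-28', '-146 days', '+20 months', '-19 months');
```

2032-11-05

Applying '-146 days' to 2033-02-28: counting 146 days back gives 2032-10-05.
Adding +20 months to 2032-10-05 gives 2034-06-05.
Adding -19 months to 2034-06-05 gives 2032-11-05.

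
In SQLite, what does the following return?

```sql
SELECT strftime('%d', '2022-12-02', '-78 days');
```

First apply '-78 days': 2022-12-02 → 2022-09-15.
`%d` extracts the 2-digit day of month: 15.

15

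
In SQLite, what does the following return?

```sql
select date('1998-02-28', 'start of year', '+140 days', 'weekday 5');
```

`start of year` rewinds 1998-02-28 to 1998-01-01.
Applying '+140 days' to 1998-01-01: counting 140 days forward gives 1998-05-21.
`weekday 5` advances to the next Friday; 1998-05-21 is a Thursday, so it moves forward to 1998-05-22.

1998-05-22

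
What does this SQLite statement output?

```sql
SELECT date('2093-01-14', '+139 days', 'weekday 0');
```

2093-06-07

Applying '+139 days' to 2093-01-14: counting 139 days forward gives 2093-06-02.
`weekday 0` advances to the next Sunday; 2093-06-02 is a Tuesday, so it moves forward to 2093-06-07.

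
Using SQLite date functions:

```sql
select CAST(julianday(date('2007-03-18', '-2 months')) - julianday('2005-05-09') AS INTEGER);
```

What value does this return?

Adding -2 months to 2007-03-18 gives 2007-01-18.
22 days remain in May 2005 after the 9th (31 − 9).
Full months from June 2005 through December 2006 contribute their day counts.
Then 18 days into January 2007.
Total: 22 + 30 + 31 + 31 + 30 + 31 + 30 + 31 + 31 + 28 + 31 + 30 + 31 + 30 + 31 + 31 + 30 + 31 + 30 + 31 + 18 = 619.

619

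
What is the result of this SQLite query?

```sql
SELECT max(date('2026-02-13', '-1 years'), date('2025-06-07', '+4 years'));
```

2029-06-07

date('2026-02-13', '-1 years') → 2025-02-13.
date('2025-06-07', '+4 years') → 2029-06-07.
Later of the two is 2029-06-07.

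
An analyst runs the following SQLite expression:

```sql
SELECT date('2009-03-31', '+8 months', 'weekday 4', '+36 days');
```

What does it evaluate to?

Adding +8 months to 2009-03-31 targets 2009-11-31. November 2009 has only 30 days, so SQLite normalizes the 1-day overflow forward to 2009-12-01.
`weekday 4` advances to the next Thursday; 2009-12-01 is a Tuesday, so it moves forward to 2009-12-03.
December 2009 has 31 days; 28 remain after the 3rd, so 29 days reach 2010-01-01.
Advancing 7 more days within January lands on 2010-01-08.

2010-01-08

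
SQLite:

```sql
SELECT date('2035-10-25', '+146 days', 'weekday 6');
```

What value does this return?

2036-03-22

Applying '+146 days' to 2035-10-25: counting 146 days forward gives 2036-03-19.
`weekday 6` advances to the next Saturday; 2036-03-19 is a Wednesday, so it moves forward to 2036-03-22.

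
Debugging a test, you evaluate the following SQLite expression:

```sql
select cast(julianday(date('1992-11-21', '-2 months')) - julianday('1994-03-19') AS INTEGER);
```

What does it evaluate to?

Adding -2 months to 1992-11-21 gives 1992-09-21.
9 days remain in September 1992 after the 21st (30 − 21).
Full months from October 1992 through February 1994 contribute their day counts.
Then 19 days into March 1994.
Total: 9 + 31 + 30 + 31 + 31 + 28 + 31 + 30 + 31 + 30 + 31 + 31 + 30 + 31 + 30 + 31 + 31 + 28 + 19 = 544.
The subtraction is earlier − later, so the result is −544 → -544.

-544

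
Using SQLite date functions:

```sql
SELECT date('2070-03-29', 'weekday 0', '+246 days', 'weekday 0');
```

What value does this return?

`weekday 0` advances to the next Sunday; 2070-03-29 is a Saturday, so it moves forward to 2070-03-30.
Applying '+246 days' to 2070-03-30: counting 246 days forward gives 2070-12-01.
`weekday 0` advances to the next Sunday; 2070-12-01 is a Monday, so it moves forward to 2070-12-07.

2070-12-07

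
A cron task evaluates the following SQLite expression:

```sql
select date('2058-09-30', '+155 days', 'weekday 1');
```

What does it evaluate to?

2059-03-10

Applying '+155 days' to 2058-09-30: counting 155 days forward gives 2059-03-04.
`weekday 1` advances to the next Monday; 2059-03-04 is a Tuesday, so it moves forward to 2059-03-10.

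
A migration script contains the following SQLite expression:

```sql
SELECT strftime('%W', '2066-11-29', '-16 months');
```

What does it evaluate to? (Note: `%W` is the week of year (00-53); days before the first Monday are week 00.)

30

First apply '-16 months': 2066-11-29 → 2065-07-29.
2065-07-29 is a Wednesday. SQLite's %W counts Mondays since the year started; the result is 30.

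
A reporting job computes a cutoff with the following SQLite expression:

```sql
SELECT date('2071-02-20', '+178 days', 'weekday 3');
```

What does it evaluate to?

2071-08-19

Applying '+178 days' to 2071-02-20: counting 178 days forward gives 2071-08-17.
`weekday 3` advances to the next Wednesday; 2071-08-17 is a Monday, so it moves forward to 2071-08-19.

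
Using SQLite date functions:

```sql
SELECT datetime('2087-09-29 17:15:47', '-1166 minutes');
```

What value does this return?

1166 minutes = 19h 26m; -1166 minutes from 2087-09-29 17:15:47 is 2087-09-28 21:49:47 (crosses midnight).

2087-09-28 21:49:47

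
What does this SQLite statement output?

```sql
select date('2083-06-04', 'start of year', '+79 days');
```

`start of year` rewinds 2083-06-04 to 2083-01-01.
Applying '+79 days' to 2083-01-01: counting 79 days forward gives 2083-03-21.

2083-03-21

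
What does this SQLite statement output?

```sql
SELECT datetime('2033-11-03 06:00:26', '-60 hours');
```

-60 hours from 2033-11-03 06:00:26 is 2033-10-31 18:00:26 (crosses midnight).

2033-10-31 18:00:26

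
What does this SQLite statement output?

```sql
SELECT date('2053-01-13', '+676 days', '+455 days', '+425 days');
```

2057-04-18

Applying '+676 days' to 2053-01-13: counting 676 days forward gives 2054-11-20.
Applying '+455 days' to 2054-11-20: counting 455 days forward gives 2056-02-18.
Applying '+425 days' to 2056-02-18: counting 425 days forward gives 2057-04-18.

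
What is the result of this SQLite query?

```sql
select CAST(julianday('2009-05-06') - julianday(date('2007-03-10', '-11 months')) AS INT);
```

1122

Adding -11 months to 2007-03-10 gives 2006-04-10.
20 days remain in April 2006 after the 10th (30 − 10).
Full months from May 2006 through April 2009 contribute their day counts.
Then 6 days into May 2009.
Total: 20 + 31 + 30 + 31 + 31 + 30 + 31 + 30 + 31 + 31 + 28 + 31 + 30 + 31 + 30 + 31 + 31 + 30 + 31 + 30 + 31 + 31 + 29 + 31 + 30 + 31 + 30 + 31 + 31 + 30 + 31 + 30 + 31 + 31 + 28 + 31 + 30 + 6 = 1122.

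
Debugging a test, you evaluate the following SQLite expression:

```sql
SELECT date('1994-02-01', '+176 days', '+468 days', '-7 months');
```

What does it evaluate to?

Applying '+176 days' to 1994-02-01: counting 176 days forward gives 1994-07-27.
Applying '+468 days' to 1994-07-27: counting 468 days forward gives 1995-11-07.
Adding -7 months to 1995-11-07 gives 1995-04-07.

1995-04-07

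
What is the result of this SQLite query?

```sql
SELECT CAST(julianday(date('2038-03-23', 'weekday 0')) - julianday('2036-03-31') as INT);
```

`weekday 0` advances to the next Sunday; 2038-03-23 is a Tuesday, so it moves forward to 2038-03-28.
0 days remain in March 2036 after the 31st (31 − 31).
Full months from April 2036 through February 2038 contribute their day counts.
Then 28 days into March 2038.
Total: 0 + 30 + 31 + 30 + 31 + 31 + 30 + 31 + 30 + 31 + 31 + 28 + 31 + 30 + 31 + 30 + 31 + 31 + 30 + 31 + 30 + 31 + 31 + 28 + 28 = 727.

727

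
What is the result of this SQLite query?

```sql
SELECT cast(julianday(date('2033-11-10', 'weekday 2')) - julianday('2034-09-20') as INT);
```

`weekday 2` advances to the next Tuesday; 2033-11-10 is a Thursday, so it moves forward to 2033-11-15.
15 days remain in November 2033 after the 15th (30 − 15).
Full months from December 2033 through August 2034 contribute their day counts.
Then 20 days into September 2034.
Total: 15 + 31 + 31 + 28 + 31 + 30 + 31 + 30 + 31 + 31 + 20 = 309.
The subtraction is earlier − later, so the result is −309 → -309.

-309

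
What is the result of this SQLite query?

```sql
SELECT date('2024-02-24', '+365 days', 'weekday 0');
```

2025-02-23

Applying '+365 days' to 2024-02-24: counting 365 days forward gives 2025-02-23.
`weekday 0` advances to the next Sunday; 2025-02-23 is already a Sunday, so it stays at 2025-02-23.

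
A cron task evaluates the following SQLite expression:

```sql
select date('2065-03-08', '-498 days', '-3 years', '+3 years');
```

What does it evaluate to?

Applying '-498 days' to 2065-03-08: counting 498 days back gives 2063-10-27.
Adding -3 years to 2063-10-27 gives 2060-10-27.
Adding +3 years to 2060-10-27 gives 2063-10-27.

2063-10-27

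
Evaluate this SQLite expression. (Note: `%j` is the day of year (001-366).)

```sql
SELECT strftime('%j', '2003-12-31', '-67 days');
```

First apply '-67 days': 2003-12-31 → 2003-10-25.
Day-of-year for 2003-10-25: days since 2003-01-01 inclusive = 298, zero-padded to 298.

298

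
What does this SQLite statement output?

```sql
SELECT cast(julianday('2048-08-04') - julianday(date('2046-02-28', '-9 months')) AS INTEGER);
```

1164

Adding -9 months to 2046-02-28 gives 2045-05-28.
3 days remain in May 2045 after the 28th (31 − 28).
Full months from June 2045 through July 2048 contribute their day counts.
Then 4 days into August 2048.
Total: 3 + 30 + 31 + 31 + 30 + 31 + 30 + 31 + 31 + 28 + 31 + 30 + 31 + 30 + 31 + 31 + 30 + 31 + 30 + 31 + 31 + 28 + 31 + 30 + 31 + 30 + 31 + 31 + 30 + 31 + 30 + 31 + 31 + 29 + 31 + 30 + 31 + 30 + 31 + 4 = 1164.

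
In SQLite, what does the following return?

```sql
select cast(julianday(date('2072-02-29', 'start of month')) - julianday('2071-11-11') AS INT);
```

`start of month` rewinds 2072-02-29 to 2072-02-01.
19 days remain in November 2071 after the 11th (30 − 11).
December 2071: 31 days.
January 2072: 31 days.
Then 1 day into February 2072.
Total: 19 + 31 + 31 + 1 = 82.

82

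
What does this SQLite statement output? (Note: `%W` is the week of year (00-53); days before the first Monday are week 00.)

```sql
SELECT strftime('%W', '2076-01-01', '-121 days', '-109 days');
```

19

First apply '-121 days', '-109 days': 2076-01-01 → 2075-05-16.
2075-05-16 is a Thursday. SQLite's %W counts Mondays since the year started; the result is 19.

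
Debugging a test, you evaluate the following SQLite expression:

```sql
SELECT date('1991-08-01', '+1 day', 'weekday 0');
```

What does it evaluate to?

1991-08-04

Advancing 1 more day within August lands on 1991-08-02.
`weekday 0` advances to the next Sunday; 1991-08-02 is a Friday, so it moves forward to 1991-08-04.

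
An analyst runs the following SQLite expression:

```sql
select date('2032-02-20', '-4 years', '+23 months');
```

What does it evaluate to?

Adding -4 years to 2032-02-20 gives 2028-02-20.
Adding +23 months to 2028-02-20 gives 2030-01-20.

2030-01-20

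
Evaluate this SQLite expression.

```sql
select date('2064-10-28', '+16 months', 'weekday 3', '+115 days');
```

2066-06-26

Adding +16 months to 2064-10-28 gives 2066-02-28.
`weekday 3` advances to the next Wednesday; 2066-02-28 is a Sunday, so it moves forward to 2066-03-03.
Applying '+115 days' to 2066-03-03: counting 115 days forward gives 2066-06-26.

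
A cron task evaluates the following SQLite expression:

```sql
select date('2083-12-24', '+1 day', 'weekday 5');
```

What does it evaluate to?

2083-12-31

Advancing 1 more day within December lands on 2083-12-25.
`weekday 5` advances to the next Friday; 2083-12-25 is a Saturday, so it moves forward to 2083-12-31.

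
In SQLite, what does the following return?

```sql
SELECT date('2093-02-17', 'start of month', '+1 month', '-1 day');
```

`start of month` rewinds 2093-02-17 to 2093-02-01.
Adding +1 month to 2093-02-01 gives 2093-03-01.
Going back 1 day from 2093-03-01 reaches 2093-02-28 (last day of February, 28 days).

2093-02-28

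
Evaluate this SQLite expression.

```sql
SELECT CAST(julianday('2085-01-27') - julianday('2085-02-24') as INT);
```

-28

4 days remain in January 2085 after the 27th (31 − 27).
Then 24 days into February 2085.
Total: 4 + 24 = 28.
The subtraction is earlier − later, so the result is −28 → -28.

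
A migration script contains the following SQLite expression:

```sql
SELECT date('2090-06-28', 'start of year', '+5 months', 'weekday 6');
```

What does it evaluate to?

2090-06-03

`start of year` rewinds 2090-06-28 to 2090-01-01.
Adding +5 months to 2090-01-01 gives 2090-06-01.
`weekday 6` advances to the next Saturday; 2090-06-01 is a Thursday, so it moves forward to 2090-06-03.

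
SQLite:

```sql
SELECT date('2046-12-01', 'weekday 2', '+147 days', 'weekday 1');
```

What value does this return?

`weekday 2` advances to the next Tuesday; 2046-12-01 is a Saturday, so it moves forward to 2046-12-04.
Applying '+147 days' to 2046-12-04: counting 147 days forward gives 2047-04-30.
`weekday 1` advances to the next Monday; 2047-04-30 is a Tuesday, so it moves forward to 2047-05-06.

2047-05-06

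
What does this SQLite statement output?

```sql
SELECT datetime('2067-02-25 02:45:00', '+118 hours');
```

+118 hours from 2067-02-25 02:45:00 is 2067-03-02 00:45:00 (crosses midnight).

2067-03-02 00:45:00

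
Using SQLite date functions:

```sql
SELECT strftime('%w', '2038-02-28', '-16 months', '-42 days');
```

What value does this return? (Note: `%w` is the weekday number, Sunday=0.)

First apply '-16 months', '-42 days': 2038-02-28 → 2036-09-16.
2036-09-16 is a Tuesday; with Sunday=0 that is 2.

2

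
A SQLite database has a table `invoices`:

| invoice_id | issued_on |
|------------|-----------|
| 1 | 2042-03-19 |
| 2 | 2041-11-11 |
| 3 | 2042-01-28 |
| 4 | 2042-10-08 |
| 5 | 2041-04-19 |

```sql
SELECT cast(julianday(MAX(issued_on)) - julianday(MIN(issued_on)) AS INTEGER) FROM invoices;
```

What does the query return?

537

MIN = 2041-04-19, MAX = 2042-10-08.
11 days remain in April 2041 after the 19th (30 − 19).
Full months from May 2041 through September 2042 contribute their day counts.
Then 8 days into October 2042.
Total: 11 + 31 + 30 + 31 + 31 + 30 + 31 + 30 + 31 + 31 + 28 + 31 + 30 + 31 + 30 + 31 + 31 + 30 + 8 = 537.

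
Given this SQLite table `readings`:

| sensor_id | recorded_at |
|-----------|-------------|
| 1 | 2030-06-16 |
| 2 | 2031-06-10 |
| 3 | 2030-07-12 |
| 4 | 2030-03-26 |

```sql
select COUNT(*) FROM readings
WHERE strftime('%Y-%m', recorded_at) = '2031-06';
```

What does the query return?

Rows with year-month 2031-06: 2031-06-10 → 1.

1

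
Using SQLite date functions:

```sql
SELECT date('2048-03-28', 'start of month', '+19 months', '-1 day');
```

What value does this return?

`start of month` rewinds 2048-03-28 to 2048-03-01.
Adding +19 months to 2048-03-01 gives 2049-10-01.
Going back 1 day from 2049-10-01 reaches 2049-09-30 (last day of September, 30 days).

2049-09-30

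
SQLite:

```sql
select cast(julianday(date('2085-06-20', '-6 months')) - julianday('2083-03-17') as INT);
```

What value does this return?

644

Adding -6 months to 2085-06-20 gives 2084-12-20.
14 days remain in March 2083 after the 17th (31 − 17).
Full months from April 2083 through November 2084 contribute their day counts.
Then 20 days into December 2084.
Total: 14 + 30 + 31 + 30 + 31 + 31 + 30 + 31 + 30 + 31 + 31 + 29 + 31 + 30 + 31 + 30 + 31 + 31 + 30 + 31 + 30 + 20 = 644.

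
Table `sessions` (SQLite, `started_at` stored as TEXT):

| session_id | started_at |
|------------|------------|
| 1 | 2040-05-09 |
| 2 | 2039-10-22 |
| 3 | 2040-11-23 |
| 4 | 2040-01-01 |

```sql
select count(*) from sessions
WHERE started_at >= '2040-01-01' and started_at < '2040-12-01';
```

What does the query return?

Rows in [2040-01-01, 2040-12-01): 2040-05-09, 2040-11-23, 2040-01-01 → 3 rows.

3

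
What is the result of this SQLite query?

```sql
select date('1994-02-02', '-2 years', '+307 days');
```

Adding -2 years to 1994-02-02 gives 1992-02-02.
Applying '+307 days' to 1992-02-02: counting 307 days forward gives 1992-12-05.

1992-12-05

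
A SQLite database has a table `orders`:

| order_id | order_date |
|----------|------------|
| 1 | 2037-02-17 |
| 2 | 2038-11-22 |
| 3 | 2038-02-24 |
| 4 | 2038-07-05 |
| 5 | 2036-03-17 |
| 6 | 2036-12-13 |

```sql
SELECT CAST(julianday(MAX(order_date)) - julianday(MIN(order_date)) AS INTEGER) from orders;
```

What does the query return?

980

MIN = 2036-03-17, MAX = 2038-11-22.
14 days remain in March 2036 after the 17th (31 − 17).
Full months from April 2036 through October 2038 contribute their day counts.
Then 22 days into November 2038.
Total: 14 + 30 + 31 + 30 + 31 + 31 + 30 + 31 + 30 + 31 + 31 + 28 + 31 + 30 + 31 + 30 + 31 + 31 + 30 + 31 + 30 + 31 + 31 + 28 + 31 + 30 + 31 + 30 + 31 + 31 + 30 + 31 + 22 = 980.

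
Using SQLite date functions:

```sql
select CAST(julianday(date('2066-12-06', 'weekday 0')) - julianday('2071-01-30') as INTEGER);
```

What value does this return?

`weekday 0` advances to the next Sunday; 2066-12-06 is a Monday, so it moves forward to 2066-12-12.
19 days remain in December 2066 after the 12th (31 − 12).
Full months from January 2067 through December 2070 contribute their day counts.
Then 30 days into January 2071.
Total: 19 + 31 + 28 + 31 + 30 + 31 + 30 + 31 + 31 + 30 + 31 + 30 + 31 + 31 + 29 + 31 + 30 + 31 + 30 + 31 + 31 + 30 + 31 + 30 + 31 + 31 + 28 + 31 + 30 + 31 + 30 + 31 + 31 + 30 + 31 + 30 + 31 + 31 + 28 + 31 + 30 + 31 + 30 + 31 + 31 + 30 + 31 + 30 + 31 + 30 = 1510.
The subtraction is earlier − later, so the result is −1510 → -1510.

-1510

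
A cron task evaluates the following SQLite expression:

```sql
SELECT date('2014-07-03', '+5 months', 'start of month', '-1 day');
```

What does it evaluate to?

2014-11-30

Adding +5 months to 2014-07-03 gives 2014-12-03.
`start of month` rewinds 2014-12-03 to 2014-12-01.
Going back 1 day from 2014-12-01 reaches 2014-11-30 (last day of November, 30 days).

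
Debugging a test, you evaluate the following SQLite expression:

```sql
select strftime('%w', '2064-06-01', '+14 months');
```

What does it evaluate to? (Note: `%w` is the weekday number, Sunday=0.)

First apply '+14 months': 2064-06-01 → 2065-08-01.
2065-08-01 is a Saturday; with Sunday=0 that is 6.

6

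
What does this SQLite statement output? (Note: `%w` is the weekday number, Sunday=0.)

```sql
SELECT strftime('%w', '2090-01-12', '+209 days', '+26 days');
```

1

First apply '+209 days', '+26 days': 2090-01-12 → 2090-09-04.
2090-09-04 is a Monday; with Sunday=0 that is 1.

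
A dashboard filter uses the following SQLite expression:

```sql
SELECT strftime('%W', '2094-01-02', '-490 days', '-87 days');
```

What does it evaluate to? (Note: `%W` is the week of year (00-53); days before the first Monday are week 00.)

22

First apply '-490 days', '-87 days': 2094-01-02 → 2092-06-04.
2092-06-04 is a Wednesday. SQLite's %W counts Mondays since the year started; the result is 22.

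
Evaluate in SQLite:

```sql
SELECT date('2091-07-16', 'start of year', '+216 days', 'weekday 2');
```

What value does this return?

2091-08-07

`start of year` rewinds 2091-07-16 to 2091-01-01.
Applying '+216 days' to 2091-01-01: counting 216 days forward gives 2091-08-05.
`weekday 2` advances to the next Tuesday; 2091-08-05 is a Sunday, so it moves forward to 2091-08-07.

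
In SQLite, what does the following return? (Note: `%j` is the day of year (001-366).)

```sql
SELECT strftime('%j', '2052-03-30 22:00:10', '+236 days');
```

326

First apply '+236 days': 2052-03-30 22:00:10 → 2052-11-21 22:00:10.
Day-of-year for 2052-11-21: days since 2052-01-01 inclusive = 326, zero-padded to 326.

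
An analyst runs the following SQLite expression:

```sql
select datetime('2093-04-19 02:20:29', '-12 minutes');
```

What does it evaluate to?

2093-04-19 02:08:29

-12 minutes from 2093-04-19 02:20:29 is 2093-04-19 02:08:29.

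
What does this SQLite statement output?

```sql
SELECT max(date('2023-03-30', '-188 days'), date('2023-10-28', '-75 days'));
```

2023-08-14

date('2023-03-30', '-188 days') → 2022-09-23.
date('2023-10-28', '-75 days') → 2023-08-14.
Later of the two is 2023-08-14.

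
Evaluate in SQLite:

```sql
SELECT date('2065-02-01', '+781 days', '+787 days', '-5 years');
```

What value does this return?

Applying '+781 days' to 2065-02-01: counting 781 days forward gives 2067-03-24.
Applying '+787 days' to 2067-03-24: counting 787 days forward gives 2069-05-19.
Adding -5 years to 2069-05-19 gives 2064-05-19.

2064-05-19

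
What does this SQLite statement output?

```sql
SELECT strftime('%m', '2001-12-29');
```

12

`%m` extracts the 2-digit month (01-12): 12.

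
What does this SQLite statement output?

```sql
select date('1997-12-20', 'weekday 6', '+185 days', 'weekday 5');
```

`weekday 6` advances to the next Saturday; 1997-12-20 is already a Saturday, so it stays at 1997-12-20.
Applying '+185 days' to 1997-12-20: counting 185 days forward gives 1998-06-23.
`weekday 5` advances to the next Friday; 1998-06-23 is a Tuesday, so it moves forward to 1998-06-26.

1998-06-26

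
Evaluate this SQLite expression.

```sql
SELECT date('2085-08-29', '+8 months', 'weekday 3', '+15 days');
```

Adding +8 months to 2085-08-29 gives 2086-04-29.
`weekday 3` advances to the next Wednesday; 2086-04-29 is a Monday, so it moves forward to 2086-05-01.
Advancing 15 more days within May lands on 2086-05-16.

2086-05-16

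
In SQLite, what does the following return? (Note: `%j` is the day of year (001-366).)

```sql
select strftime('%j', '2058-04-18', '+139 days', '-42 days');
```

First apply '+139 days', '-42 days': 2058-04-18 → 2058-07-24.
Day-of-year for 2058-07-24: days since 2058-01-01 inclusive = 205, zero-padded to 205.

205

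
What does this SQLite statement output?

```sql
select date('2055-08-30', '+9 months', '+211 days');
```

2056-12-27

Adding +9 months to 2055-08-30 gives 2056-05-30.
Applying '+211 days' to 2056-05-30: counting 211 days forward gives 2056-12-27.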